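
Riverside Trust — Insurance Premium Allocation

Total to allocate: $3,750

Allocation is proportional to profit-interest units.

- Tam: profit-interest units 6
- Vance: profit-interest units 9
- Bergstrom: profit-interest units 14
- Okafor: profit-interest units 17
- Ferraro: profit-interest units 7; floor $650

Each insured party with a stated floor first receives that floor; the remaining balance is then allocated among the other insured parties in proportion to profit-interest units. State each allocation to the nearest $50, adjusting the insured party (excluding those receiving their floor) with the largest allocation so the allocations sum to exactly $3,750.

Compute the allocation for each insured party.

Minimums first: Ferraro $650. Balance $3,100.
Balance split over remaining profit-interest units 46: Tam 404.35 → $400; Vance 606.52 → $600; Bergstrom 943.48 → $950; Okafor 1,145.65 → $1,150.

Tam: $400 | Vance: $600 | Bergstrom: $950 | Okafor: $1,150 | Ferraro: $650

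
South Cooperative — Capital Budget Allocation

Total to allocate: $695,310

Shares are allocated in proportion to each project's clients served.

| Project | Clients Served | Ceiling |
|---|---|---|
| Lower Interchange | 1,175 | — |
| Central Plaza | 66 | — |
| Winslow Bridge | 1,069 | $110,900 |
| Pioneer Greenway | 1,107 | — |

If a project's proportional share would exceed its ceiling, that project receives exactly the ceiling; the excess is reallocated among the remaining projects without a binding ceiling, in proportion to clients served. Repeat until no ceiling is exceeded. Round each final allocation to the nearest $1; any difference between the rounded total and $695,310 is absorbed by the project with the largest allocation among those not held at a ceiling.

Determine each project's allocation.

Lower Interchange: $292,454; Central Plaza: $16,427; Winslow Bridge: $110,900; Pioneer Greenway: $275,529

Clients served total: 3,417.
Unconstrained shares: Lower Interchange 239,095.48; Central Plaza 13,430.04; Winslow Bridge 217,526.01; Pioneer Greenway 225,258.46.
Cap binds for Winslow Bridge ($110,900); residual $584,410 reallocated over remaining clients served 2,348.
Remaining shares: Lower Interchange 292,453.90 → $292,454; Central Plaza 16,427.20 → $16,427; Pioneer Greenway 275,528.91 → $275,529.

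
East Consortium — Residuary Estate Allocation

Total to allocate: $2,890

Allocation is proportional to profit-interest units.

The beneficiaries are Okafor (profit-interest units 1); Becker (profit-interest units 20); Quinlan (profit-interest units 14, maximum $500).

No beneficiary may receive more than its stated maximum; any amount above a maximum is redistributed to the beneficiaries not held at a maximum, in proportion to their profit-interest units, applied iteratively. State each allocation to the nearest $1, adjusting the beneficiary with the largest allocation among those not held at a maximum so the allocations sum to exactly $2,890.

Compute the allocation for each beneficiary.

Profit-interest units total: 35.
Proportional shares (ignoring caps): Okafor 82.57; Becker 1,651.43; Quinlan 1,156.00.
Cap binds for Quinlan ($500); residual $2,390 reallocated over remaining profit-interest units 21.
Shares after redistribution: Okafor 113.81 → $114; Becker 2,276.19 → $2,276.

Okafor: $114 | Becker: $2,276 | Quinlan: $500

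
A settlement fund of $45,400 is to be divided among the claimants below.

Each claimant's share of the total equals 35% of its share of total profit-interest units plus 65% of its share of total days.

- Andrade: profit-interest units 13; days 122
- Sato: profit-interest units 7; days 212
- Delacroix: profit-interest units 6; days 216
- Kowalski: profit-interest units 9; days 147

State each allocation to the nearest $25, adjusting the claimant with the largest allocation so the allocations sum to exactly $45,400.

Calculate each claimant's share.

Andrade: $11,075 | Sato: $12,150 | Delacroix: $11,875 | Kowalski: $10,300

Profit-interest units total 35; days total 697.
Composite weights (35% profit-interest units + 65% days): Andrade 0.2438; Sato 0.2677; Delacroix 0.2614; Kowalski 0.2271.
Proportional shares: Andrade 11,067.31; Sato 12,153.78; Delacroix 11,869.14; Kowalski 10,309.77.
After rounding ($25): Andrade $11,075; Sato $12,150; Delacroix $11,875; Kowalski $10,300. Sum = $45,400.
Rounded total matches; no reconciliation needed.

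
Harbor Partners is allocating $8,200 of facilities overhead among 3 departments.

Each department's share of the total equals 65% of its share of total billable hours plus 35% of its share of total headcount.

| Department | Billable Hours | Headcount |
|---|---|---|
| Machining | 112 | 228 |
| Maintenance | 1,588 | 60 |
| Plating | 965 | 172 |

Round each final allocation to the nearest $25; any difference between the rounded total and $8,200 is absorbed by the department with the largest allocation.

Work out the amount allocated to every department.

Machining: $1,650 | Maintenance: $3,550 | Plating: $3,000

Totals — billable hours 2,665, headcount 460.
Composite weights (65% billable hours + 35% headcount): Machining 0.2008; Maintenance 0.4330; Plating 0.3662.
Unrounded shares: Machining 1,646.52; Maintenance 3,550.35; Plating 3,003.13.
At nearest $25: Machining $1,650; Maintenance $3,550; Plating $3,000. Sum = $8,200.
Rounded total matches; no reconciliation needed.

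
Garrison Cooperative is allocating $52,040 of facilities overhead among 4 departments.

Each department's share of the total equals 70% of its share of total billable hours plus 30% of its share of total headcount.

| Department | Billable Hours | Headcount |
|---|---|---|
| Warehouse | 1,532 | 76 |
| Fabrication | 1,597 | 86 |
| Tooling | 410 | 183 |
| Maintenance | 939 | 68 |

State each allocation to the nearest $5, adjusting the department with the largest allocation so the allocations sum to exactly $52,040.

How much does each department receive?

Totals — billable hours 4,478, headcount 413.
Blended shares (70% billable hours + 30% headcount): Warehouse 0.2947; Fabrication 0.3121; Tooling 0.1970; Maintenance 0.1962.
Unrounded shares: Warehouse 15,335.55; Fabrication 16,242.33; Tooling 10,252.97; Maintenance 10,209.15.
After rounding ($5): Warehouse $15,335; Fabrication $16,240; Tooling $10,255; Maintenance $10,210. Sum = $52,040.
Sum already equals the total — no adjustment.

Warehouse: $15,335; Fabrication: $16,240; Tooling: $10,255; Maintenance: $10,210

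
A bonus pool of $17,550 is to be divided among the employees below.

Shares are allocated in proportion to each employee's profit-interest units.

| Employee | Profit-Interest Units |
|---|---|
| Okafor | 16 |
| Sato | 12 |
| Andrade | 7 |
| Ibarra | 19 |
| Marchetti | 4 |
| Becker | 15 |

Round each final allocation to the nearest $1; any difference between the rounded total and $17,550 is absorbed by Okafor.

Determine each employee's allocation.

Okafor: $3,846; Sato: $2,885; Andrade: $1,683; Ibarra: $4,568; Marchetti: $962; Becker: $3,606

Profit-interest units total: 73.
Unrounded shares: Okafor 16/73 × $17,550 = 3,846.58; Sato 12/73 × $17,550 = 2,884.93; Andrade 7/73 × $17,550 = 1,682.88; Ibarra 19/73 × $17,550 = 4,567.81; Marchetti 4/73 × $17,550 = 961.64; Becker 15/73 × $17,550 = 3,606.16.
Rounded to nearest $1: Okafor $3,847; Sato $2,885; Andrade $1,683; Ibarra $4,568; Marchetti $962; Becker $3,606. Sum = $17,551.
Difference $17,550 − $17,551 = −$1 applied to Okafor: Okafor becomes $3,846.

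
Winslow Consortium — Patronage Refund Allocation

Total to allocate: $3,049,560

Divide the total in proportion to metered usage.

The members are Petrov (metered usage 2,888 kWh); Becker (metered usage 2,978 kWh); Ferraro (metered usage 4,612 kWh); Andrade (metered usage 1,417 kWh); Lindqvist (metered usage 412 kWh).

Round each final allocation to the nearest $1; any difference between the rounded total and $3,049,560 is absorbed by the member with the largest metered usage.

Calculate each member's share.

Sum of metered usage: 12,307.
Unrounded shares: Petrov 2,888/12,307 × $3,049,560 = 715,619.51; Becker 2,978/12,307 × $3,049,560 = 737,920.67; Ferraro 4,612/12,307 × $3,049,560 = 1,142,810.65; Andrade 1,417/12,307 × $3,049,560 = 351,119.41; Lindqvist 412/12,307 × $3,049,560 = 102,089.76.
After rounding ($1): Petrov $715,620; Becker $737,921; Ferraro $1,142,811; Andrade $351,119; Lindqvist $102,090. Sum = $3,049,561.
Difference $3,049,560 − $3,049,561 = −$1 applied to largest metered usage (Ferraro): Ferraro becomes $1,142,810.

Petrov: $715,620 · Becker: $737,921 · Ferraro: $1,142,810 · Andrade: $351,119 · Lindqvist: $102,090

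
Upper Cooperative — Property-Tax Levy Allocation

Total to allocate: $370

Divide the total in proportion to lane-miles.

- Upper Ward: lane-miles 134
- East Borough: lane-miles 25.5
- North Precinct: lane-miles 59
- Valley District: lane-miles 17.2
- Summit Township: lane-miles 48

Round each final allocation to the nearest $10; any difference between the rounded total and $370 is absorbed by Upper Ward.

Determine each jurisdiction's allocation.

Upper Ward: $180 | East Borough: $30 | North Precinct: $80 | Valley District: $20 | Summit Township: $60

Lane-miles total: 283.7.
Raw shares: Upper Ward 134/283.7 × $370 = 174.76; East Borough 25.5/283.7 × $370 = 33.26; North Precinct 59/283.7 × $370 = 76.95; Valley District 17.2/283.7 × $370 = 22.43; Summit Township 48/283.7 × $370 = 62.60.
After rounding ($10): Upper Ward $170; East Borough $30; North Precinct $80; Valley District $20; Summit Township $60. Sum = $360.
Difference $370 − $360 = +$10 applied to Upper Ward: Upper Ward becomes $180.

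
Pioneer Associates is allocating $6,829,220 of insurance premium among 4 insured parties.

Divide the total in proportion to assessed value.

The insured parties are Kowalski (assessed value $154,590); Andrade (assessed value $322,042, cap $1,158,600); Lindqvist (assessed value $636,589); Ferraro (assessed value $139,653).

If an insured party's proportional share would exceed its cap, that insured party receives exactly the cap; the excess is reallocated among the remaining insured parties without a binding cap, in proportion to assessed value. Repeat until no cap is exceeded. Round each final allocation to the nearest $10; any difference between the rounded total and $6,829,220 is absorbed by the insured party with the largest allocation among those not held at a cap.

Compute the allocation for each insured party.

Kowalski: $941,760 | Andrade: $1,158,600 | Lindqvist: $3,878,100 | Ferraro: $850,760

Total assessed value = 1,252,874.
Pro-rata shares before constraints: Kowalski 842,645.88; Andrade 1,755,400.52; Lindqvist 3,469,946.96; Ferraro 761,226.64.
Cap binds for Andrade ($1,158,600); residual $5,670,620 reallocated over remaining assessed value 930,832.
Shares after redistribution: Kowalski 941,760.86 → $941,760; Lindqvist 3,878,094.34 → $3,878,090; Ferraro 850,764.79 → $850,760.
Rounding difference +$10 applied to Lindqvist → $3,878,100.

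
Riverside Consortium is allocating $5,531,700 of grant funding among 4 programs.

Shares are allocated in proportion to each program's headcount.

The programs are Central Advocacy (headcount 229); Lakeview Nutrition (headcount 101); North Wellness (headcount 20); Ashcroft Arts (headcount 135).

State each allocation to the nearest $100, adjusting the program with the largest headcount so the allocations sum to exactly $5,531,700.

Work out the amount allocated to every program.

Central Advocacy: $2,611,800 · Lakeview Nutrition: $1,152,000 · North Wellness: $228,100 · Ashcroft Arts: $1,539,800

Combined headcount = 485.
Raw shares: Central Advocacy 229/485 × $5,531,700 = 2,611,874.85; Lakeview Nutrition 101/485 × $5,531,700 = 1,151,962.27; North Wellness 20/485 × $5,531,700 = 228,111.34; Ashcroft Arts 135/485 × $5,531,700 = 1,539,751.55.
Rounded to nearest $100: Central Advocacy $2,611,900; Lakeview Nutrition $1,152,000; North Wellness $228,100; Ashcroft Arts $1,539,800. Sum = $5,531,800.
Difference $5,531,700 − $5,531,800 = −$100 applied to largest headcount (Central Advocacy): Central Advocacy becomes $2,611,800.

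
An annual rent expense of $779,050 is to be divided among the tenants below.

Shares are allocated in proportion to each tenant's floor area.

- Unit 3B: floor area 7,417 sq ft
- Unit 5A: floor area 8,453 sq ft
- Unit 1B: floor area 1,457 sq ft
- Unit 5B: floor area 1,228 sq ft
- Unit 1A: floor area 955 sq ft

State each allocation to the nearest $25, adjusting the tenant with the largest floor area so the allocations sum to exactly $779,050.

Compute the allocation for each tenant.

Unit 3B: $296,175; Unit 5A: $337,550; Unit 1B: $58,175; Unit 5B: $49,025; Unit 1A: $38,125

Combined floor area = 19,510.
Unrounded shares: Unit 3B 7,417/19,510 × $779,050 = 296,166.78; Unit 5A 8,453/19,510 × $779,050 = 337,535.09; Unit 1B 1,457/19,510 × $779,050 = 58,179.18; Unit 5B 1,228/19,510 × $779,050 = 49,035.03; Unit 1A 955/19,510 × $779,050 = 38,133.92.
After rounding ($25): Unit 3B $296,175; Unit 5A $337,525; Unit 1B $58,175; Unit 5B $49,025; Unit 1A $38,125. Sum = $779,025.
Difference $779,050 − $779,025 = +$25 applied to largest floor area (Unit 5A): Unit 5A becomes $337,550.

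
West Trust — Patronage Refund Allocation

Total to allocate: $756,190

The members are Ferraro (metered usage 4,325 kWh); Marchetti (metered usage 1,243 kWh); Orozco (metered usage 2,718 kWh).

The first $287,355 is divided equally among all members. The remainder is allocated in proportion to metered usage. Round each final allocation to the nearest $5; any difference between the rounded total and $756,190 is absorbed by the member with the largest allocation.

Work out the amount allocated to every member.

Ferraro: $340,500; Marchetti: $166,115; Orozco: $249,575

$287,355 shared equally gives $95,785 per member.
Remainder $468,835 by metered usage (total 8,286): Ferraro 244,715.35 → $244,715; Marchetti 70,330.91 → $70,330; Orozco 153,788.74 → $153,790.
Totals: Ferraro $95,785 + $244,715 = $340,500; Marchetti $95,785 + $70,330 = $166,115; Orozco $95,785 + $153,790 = $249,575.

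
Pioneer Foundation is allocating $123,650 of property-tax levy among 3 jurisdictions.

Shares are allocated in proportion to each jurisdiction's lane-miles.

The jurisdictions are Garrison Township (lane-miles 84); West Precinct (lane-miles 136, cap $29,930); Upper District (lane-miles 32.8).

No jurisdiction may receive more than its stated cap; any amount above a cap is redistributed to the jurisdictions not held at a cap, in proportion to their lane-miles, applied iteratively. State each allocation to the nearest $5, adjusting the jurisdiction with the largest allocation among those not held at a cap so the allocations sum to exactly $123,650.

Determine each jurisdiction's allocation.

Lane-miles total: 252.8.
Pro-rata shares before constraints: Garrison Township 41,086.23; West Precinct 66,520.57; Upper District 16,043.20.
Cap binds for West Precinct ($29,930); residual $93,720 reallocated over remaining lane-miles 116.8.
Remaining shares: Garrison Township 67,401.37 → $67,400; Upper District 26,318.63 → $26,320.

Garrison Township: $67,400; West Precinct: $29,930; Upper District: $26,320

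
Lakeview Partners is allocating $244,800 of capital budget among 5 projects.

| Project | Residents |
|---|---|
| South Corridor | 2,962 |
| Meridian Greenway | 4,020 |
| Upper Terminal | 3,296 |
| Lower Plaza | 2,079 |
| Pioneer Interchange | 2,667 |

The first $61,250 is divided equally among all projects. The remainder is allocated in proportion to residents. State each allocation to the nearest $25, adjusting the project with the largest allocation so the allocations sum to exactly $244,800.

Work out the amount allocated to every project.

First tranche $61,250 split equally: $12,250 each.
Remainder $183,550 by residents (total 15,024): South Corridor 36,187.11 → $36,175; Meridian Greenway 49,112.82 → $49,125; Upper Terminal 40,267.63 → $40,275; Lower Plaza 25,399.39 → $25,400; Pioneer Interchange 32,583.06 → $32,575.
Totals: South Corridor $12,250 + $36,175 = $48,425; Meridian Greenway $12,250 + $49,125 = $61,375; Upper Terminal $12,250 + $40,275 = $52,525; Lower Plaza $12,250 + $25,400 = $37,650; Pioneer Interchange $12,250 + $32,575 = $44,825.

South Corridor: $48,425 | Meridian Greenway: $61,375 | Upper Terminal: $52,525 | Lower Plaza: $37,650 | Pioneer Interchange: $44,825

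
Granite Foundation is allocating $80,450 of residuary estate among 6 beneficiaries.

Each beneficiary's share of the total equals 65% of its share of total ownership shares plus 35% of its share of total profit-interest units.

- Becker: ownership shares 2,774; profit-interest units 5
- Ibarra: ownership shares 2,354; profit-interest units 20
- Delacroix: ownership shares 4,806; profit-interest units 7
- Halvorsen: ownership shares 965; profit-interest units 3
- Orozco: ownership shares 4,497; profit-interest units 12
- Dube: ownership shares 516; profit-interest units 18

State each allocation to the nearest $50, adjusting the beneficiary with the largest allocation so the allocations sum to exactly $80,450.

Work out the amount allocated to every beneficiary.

Ownership shares total 15,912; profit-interest units total 65.
Composite weights (65% ownership shares + 35% profit-interest units): Becker 0.1402; Ibarra 0.2039; Delacroix 0.2340; Halvorsen 0.0556; Orozco 0.2483; Dube 0.1180.
Pro-rata amounts: Becker 11,282.31; Ibarra 16,399.93; Delacroix 18,826.57; Halvorsen 4,470.91; Orozco 19,977.05; Dube 9,493.22.
At nearest $50: Becker $11,300; Ibarra $16,400; Delacroix $18,850; Halvorsen $4,450; Orozco $20,000; Dube $9,500. Sum = $80,500.
Difference $80,450 − $80,500 = −$50 applied to largest allocation (Orozco): Orozco becomes $19,950.

Becker: $11,300; Ibarra: $16,400; Delacroix: $18,850; Halvorsen: $4,450; Orozco: $19,950; Dube: $9,500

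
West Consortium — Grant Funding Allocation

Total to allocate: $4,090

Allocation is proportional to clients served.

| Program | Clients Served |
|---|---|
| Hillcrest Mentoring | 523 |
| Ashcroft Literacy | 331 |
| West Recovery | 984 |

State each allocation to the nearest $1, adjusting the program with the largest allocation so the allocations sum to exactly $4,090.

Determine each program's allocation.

Total clients served = 1,838.
Proportional shares: Hillcrest Mentoring 523/1,838 × $4,090 = 1,163.80; Ashcroft Literacy 331/1,838 × $4,090 = 736.56; West Recovery 984/1,838 × $4,090 = 2,189.64.
At nearest $1: Hillcrest Mentoring $1,164; Ashcroft Literacy $737; West Recovery $2,190. Sum = $4,091.
Difference $4,090 − $4,091 = −$1 applied to largest allocation (West Recovery): West Recovery becomes $2,189.

Hillcrest Mentoring: $1,164 | Ashcroft Literacy: $737 | West Recovery: $2,189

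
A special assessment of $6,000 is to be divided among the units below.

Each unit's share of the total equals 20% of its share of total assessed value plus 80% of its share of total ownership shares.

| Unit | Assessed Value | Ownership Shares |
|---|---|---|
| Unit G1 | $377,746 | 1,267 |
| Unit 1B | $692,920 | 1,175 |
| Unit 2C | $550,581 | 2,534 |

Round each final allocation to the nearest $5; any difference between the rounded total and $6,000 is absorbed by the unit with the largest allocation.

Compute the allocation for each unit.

Unit G1: $1,500 | Unit 1B: $1,645 | Unit 2C: $2,855

Assessed value total 1,621,247; ownership shares total 4,976.
Combined weights (20% assessed value + 80% ownership shares): Unit G1 0.2503; Unit 1B 0.2744; Unit 2C 0.4753.
Pro-rata amounts: Unit G1 1,501.78; Unit 1B 1,646.32; Unit 2C 2,851.90.
After rounding ($5): Unit G1 $1,500; Unit 1B $1,645; Unit 2C $2,850. Sum = $5,995.
Difference $6,000 − $5,995 = +$5 applied to largest allocation (Unit 2C): Unit 2C becomes $2,855.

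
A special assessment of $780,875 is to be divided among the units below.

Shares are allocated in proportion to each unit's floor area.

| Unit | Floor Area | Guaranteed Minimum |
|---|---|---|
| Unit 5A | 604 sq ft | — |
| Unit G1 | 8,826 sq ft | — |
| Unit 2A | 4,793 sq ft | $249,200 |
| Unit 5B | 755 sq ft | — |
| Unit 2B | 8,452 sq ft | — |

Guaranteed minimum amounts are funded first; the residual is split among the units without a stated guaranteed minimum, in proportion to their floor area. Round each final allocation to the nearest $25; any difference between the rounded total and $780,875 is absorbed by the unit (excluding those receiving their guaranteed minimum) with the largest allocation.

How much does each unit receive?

Minimums first: Unit 2A $249,200. Residual $531,675.
Residual split over remaining floor area 18,637: Unit 5A 17,230.87 → $17,225; Unit G1 251,787.495 → $251,775; Unit 5B 21,538.59 → $21,550; Unit 2B 241,118.05 → $241,125.

Unit 5A: $17,225 · Unit G1: $251,775 · Unit 2A: $249,200 · Unit 5B: $21,550 · Unit 2B: $241,125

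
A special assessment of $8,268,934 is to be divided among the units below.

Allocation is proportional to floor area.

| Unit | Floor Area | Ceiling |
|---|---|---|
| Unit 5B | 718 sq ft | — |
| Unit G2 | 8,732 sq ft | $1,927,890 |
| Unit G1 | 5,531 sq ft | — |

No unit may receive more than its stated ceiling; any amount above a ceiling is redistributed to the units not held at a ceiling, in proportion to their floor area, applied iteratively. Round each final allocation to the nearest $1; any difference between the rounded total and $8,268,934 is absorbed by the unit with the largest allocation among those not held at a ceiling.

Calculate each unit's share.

Sum of floor area: 14,981.
Proportional shares (ignoring caps): Unit 5B 396,308.30; Unit G2 4,819,727.10; Unit G1 3,052,898.60.
Cap binds for Unit G2 ($1,927,890); residual $6,341,044 reallocated over remaining floor area 6,249.
Remaining shares: Unit 5B 728,575.71 → $728,576; Unit G1 5,612,468.29 → $5,612,468.

Unit 5B: $728,576 · Unit G2: $1,927,890 · Unit G1: $5,612,468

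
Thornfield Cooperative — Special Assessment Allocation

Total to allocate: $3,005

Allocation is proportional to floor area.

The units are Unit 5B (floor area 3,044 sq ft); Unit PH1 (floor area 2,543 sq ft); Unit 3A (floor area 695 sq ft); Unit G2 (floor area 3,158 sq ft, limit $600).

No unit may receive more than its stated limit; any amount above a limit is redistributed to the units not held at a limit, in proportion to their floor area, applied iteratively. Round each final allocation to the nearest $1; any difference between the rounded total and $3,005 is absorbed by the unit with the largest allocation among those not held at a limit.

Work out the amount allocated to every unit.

Unit 5B: $1,165; Unit PH1: $974; Unit 3A: $266; Unit G2: $600

Sum of floor area: 9,440.
Pro-rata shares before constraints: Unit 5B 968.99; Unit PH1 809.504; Unit 3A 221.24; Unit G2 1,005.27.
Cap binds for Unit G2 ($600); residual $2,405 reallocated over remaining floor area 6,282.
Redistributed shares: Unit 5B 1,165.36 → $1,165; Unit PH1 973.56 → $974; Unit 3A 266.07 → $266.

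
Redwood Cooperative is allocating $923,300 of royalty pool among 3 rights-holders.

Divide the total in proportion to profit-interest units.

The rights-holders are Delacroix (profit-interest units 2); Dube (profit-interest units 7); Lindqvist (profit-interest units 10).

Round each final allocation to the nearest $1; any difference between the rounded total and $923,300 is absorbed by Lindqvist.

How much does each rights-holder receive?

Profit-interest units total: 19.
Raw shares: Delacroix 2/19 × $923,300 = 97,189.47; Dube 7/19 × $923,300 = 340,163.16; Lindqvist 10/19 × $923,300 = 485,947.37.
Rounded to nearest $1: Delacroix $97,189; Dube $340,163; Lindqvist $485,947. Sum = $923,299.
Difference $923,300 − $923,299 = +$1 applied to Lindqvist: Lindqvist becomes $485,948.

Delacroix: $97,189 · Dube: $340,163 · Lindqvist: $485,948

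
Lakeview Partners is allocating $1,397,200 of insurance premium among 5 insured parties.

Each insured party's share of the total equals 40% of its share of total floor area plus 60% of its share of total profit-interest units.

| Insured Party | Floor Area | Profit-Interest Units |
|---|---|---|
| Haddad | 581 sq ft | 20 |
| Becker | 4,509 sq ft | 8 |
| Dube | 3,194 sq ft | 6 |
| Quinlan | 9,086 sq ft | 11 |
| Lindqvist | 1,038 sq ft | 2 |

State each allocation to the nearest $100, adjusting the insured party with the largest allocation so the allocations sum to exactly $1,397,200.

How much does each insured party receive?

Haddad: $374,400 · Becker: $279,600 · Dube: $204,000 · Quinlan: $472,000 · Lindqvist: $67,200

Floor area total 18,408; profit-interest units total 47.
Combined weights (40% floor area + 60% profit-interest units): Haddad 0.2679; Becker 0.2001; Dube 0.1460; Quinlan 0.3379; Lindqvist 0.0481.
Pro-rata amounts: Haddad 374,371.49; Becker 279,589.22; Dube 203,991.69; Quinlan 472,059.99; Lindqvist 67,187.61.
At nearest $100: Haddad $374,400; Becker $279,600; Dube $204,000; Quinlan $472,100; Lindqvist $67,200. Sum = $1,397,300.
Difference $1,397,200 − $1,397,300 = −$100 applied to largest allocation (Quinlan): Quinlan becomes $472,000.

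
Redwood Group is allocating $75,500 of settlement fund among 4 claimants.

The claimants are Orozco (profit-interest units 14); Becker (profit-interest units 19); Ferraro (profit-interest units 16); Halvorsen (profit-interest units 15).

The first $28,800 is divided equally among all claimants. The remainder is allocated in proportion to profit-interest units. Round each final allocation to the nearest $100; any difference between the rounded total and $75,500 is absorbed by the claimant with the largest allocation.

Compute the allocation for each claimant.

Orozco: $17,400 · Becker: $21,100 · Ferraro: $18,900 · Halvorsen: $18,100

$28,800 shared equally gives $7,200 per claimant.
Remainder $46,700 by profit-interest units (total 64): Orozco 10,215.62 → $10,200; Becker 13,864.06 → $13,900; Ferraro 11,675.00 → $11,700; Halvorsen 10,945.31 → $10,900.
Totals: Orozco $7,200 + $10,200 = $17,400; Becker $7,200 + $13,900 = $21,100; Ferraro $7,200 + $11,700 = $18,900; Halvorsen $7,200 + $10,900 = $18,100.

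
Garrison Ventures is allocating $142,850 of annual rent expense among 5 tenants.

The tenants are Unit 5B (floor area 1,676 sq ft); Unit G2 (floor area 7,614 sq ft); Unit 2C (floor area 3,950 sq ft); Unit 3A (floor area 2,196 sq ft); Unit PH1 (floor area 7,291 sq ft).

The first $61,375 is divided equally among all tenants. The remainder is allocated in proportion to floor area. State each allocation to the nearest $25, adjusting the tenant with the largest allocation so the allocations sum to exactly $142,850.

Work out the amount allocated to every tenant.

Unit 5B: $18,275 · Unit G2: $39,575 · Unit 2C: $26,425 · Unit 3A: $20,150 · Unit PH1: $38,425

$61,375 shared equally gives $12,275 per tenant.
Remainder $81,475 by floor area (total 22,727): Unit 5B 6,008.36 → $6,000; Unit G2 27,295.76 → $27,300; Unit 2C 14,160.52 → $14,150; Unit 3A 7,872.53 → $7,875; Unit PH1 26,137.82 → $26,150.
Totals: Unit 5B $12,275 + $6,000 = $18,275; Unit G2 $12,275 + $27,300 = $39,575; Unit 2C $12,275 + $14,150 = $26,425; Unit 3A $12,275 + $7,875 = $20,150; Unit PH1 $12,275 + $26,150 = $38,425.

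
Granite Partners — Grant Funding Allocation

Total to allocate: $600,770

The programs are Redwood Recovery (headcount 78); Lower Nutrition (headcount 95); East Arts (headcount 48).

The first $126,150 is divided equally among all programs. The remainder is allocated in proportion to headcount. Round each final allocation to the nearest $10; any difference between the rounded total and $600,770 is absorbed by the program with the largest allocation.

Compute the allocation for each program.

First tranche $126,150 split equally: $42,050 each.
Remainder $474,620 by headcount (total 221): Redwood Recovery 167,512.94 → $167,510; Lower Nutrition 204,022.17 → $204,020; East Arts 103,084.89 → $103,080.
Rounding difference +$10 on remainder applied to Lower Nutrition.
Totals: Redwood Recovery $42,050 + $167,510 = $209,560; Lower Nutrition $42,050 + $204,030 = $246,080; East Arts $42,050 + $103,080 = $145,130.

Redwood Recovery: $209,560 | Lower Nutrition: $246,080 | East Arts: $145,130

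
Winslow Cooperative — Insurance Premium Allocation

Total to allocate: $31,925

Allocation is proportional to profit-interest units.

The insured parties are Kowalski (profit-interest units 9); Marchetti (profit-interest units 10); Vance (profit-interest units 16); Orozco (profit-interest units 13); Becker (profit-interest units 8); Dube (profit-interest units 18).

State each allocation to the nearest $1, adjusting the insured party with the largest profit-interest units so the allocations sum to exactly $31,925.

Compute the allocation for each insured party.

Combined profit-interest units = 9 + 10 + 16 + 13 + 8 + 18 = 74.
Raw shares: Kowalski 3,882.77; Marchetti 4,314.19; Vance 6,902.70; Orozco 5,608.45; Becker 3,451.35; Dube 7,765.54.
After rounding ($1): Kowalski $3,883; Marchetti $4,314; Vance $6,903; Orozco $5,608; Becker $3,451; Dube $7,766. Sum = $31,925.
No rounding difference to absorb.

Kowalski: $3,883; Marchetti: $4,314; Vance: $6,903; Orozco: $5,608; Becker: $3,451; Dube: $7,766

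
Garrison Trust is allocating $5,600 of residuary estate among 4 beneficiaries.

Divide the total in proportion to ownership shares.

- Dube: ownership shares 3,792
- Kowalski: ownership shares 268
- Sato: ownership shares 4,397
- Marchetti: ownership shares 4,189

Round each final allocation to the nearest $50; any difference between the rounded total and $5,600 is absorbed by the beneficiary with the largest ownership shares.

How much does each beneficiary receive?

Total ownership shares = 3,792 + 268 + 4,397 + 4,189 = 12,646.
Raw shares: Dube 1,679.20; Kowalski 118.68; Sato 1,947.11; Marchetti 1,855.01.
After rounding ($50): Dube $1,700; Kowalski $100; Sato $1,950; Marchetti $1,850. Sum = $5,600.
Rounded total matches; no reconciliation needed.

Dube: $1,700 | Kowalski: $100 | Sato: $1,950 | Marchetti: $1,850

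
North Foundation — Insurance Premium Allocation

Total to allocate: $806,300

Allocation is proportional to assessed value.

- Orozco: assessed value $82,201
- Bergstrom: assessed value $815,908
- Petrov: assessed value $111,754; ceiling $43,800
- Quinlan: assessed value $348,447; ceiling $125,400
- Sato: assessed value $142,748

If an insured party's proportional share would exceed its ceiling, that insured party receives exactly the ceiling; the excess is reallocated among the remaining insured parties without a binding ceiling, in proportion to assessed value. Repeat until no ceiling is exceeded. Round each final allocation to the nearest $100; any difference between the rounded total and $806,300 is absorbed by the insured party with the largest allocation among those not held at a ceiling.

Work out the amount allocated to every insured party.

Orozco: $50,300 | Bergstrom: $499,400 | Petrov: $43,800 | Quinlan: $125,400 | Sato: $87,400

Assessed value total: 1,501,058.
Unconstrained shares: Orozco 44,154.63; Bergstrom 438,268.62; Petrov 60,029.16; Quinlan 187,169.86; Sato 76,677.72.
Cap binds for Petrov ($43,800), Quinlan ($125,400); remaining pool $637,100 reallocated over remaining assessed value 1,040,857.
Remaining shares: Orozco 50,314.56 → $50,300; Bergstrom 499,410.57 → $499,400; Sato 87,374.88 → $87,400.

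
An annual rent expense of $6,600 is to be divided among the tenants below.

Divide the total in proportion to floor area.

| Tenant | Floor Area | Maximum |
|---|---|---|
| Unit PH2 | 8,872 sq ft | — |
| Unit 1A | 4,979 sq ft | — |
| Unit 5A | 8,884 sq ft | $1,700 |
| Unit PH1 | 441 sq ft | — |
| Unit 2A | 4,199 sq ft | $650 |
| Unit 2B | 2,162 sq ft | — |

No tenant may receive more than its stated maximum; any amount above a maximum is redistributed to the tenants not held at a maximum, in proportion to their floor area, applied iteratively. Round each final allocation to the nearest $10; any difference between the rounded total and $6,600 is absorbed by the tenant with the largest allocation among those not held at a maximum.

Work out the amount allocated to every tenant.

Floor area total: 29,537.
Unconstrained shares: Unit PH2 1,982.44; Unit 1A 1,112.55; Unit 5A 1,985.12; Unit PH1 98.54; Unit 2A 938.26; Unit 2B 483.10.
Held at cap: Unit 5A ($1,700), Unit 2A ($650); residual $4,250 reallocated over remaining floor area 16,454.
Redistributed shares: Unit PH2 2,291.60 → $2,290; Unit 1A 1,286.06 → $1,290; Unit PH1 113.91 → $110; Unit 2B 558.44 → $560.

Unit PH2: $2,290 | Unit 1A: $1,290 | Unit 5A: $1,700 | Unit PH1: $110 | Unit 2A: $650 | Unit 2B: $560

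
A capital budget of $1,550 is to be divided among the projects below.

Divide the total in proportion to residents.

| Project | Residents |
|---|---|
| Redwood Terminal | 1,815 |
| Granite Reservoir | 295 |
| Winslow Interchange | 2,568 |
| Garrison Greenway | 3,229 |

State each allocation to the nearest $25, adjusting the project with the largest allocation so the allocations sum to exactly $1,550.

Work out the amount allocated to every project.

Sum of residents: 7,907.
Proportional shares: Redwood Terminal 1,815/7,907 × $1,550 = 355.79; Granite Reservoir 295/7,907 × $1,550 = 57.83; Winslow Interchange 2,568/7,907 × $1,550 = 503.40; Garrison Greenway 3,229/7,907 × $1,550 = 632.98.
After rounding ($25): Redwood Terminal $350; Granite Reservoir $50; Winslow Interchange $500; Garrison Greenway $625. Sum = $1,525.
Difference $1,550 − $1,525 = +$25 applied to largest allocation (Garrison Greenway): Garrison Greenway becomes $650.

Redwood Terminal: $350 | Granite Reservoir: $50 | Winslow Interchange: $500 | Garrison Greenway: $650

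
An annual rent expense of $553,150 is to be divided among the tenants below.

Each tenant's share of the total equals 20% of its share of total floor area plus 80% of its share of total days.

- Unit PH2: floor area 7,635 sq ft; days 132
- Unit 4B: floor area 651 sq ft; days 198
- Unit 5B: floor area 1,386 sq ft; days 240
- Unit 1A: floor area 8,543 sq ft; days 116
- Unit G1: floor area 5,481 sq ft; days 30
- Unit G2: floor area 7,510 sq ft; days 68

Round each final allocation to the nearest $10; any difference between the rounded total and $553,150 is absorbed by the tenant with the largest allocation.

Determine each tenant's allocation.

Totals — floor area 31,206, days 784.
Blended shares (20% floor area + 80% days): Unit PH2 0.1836; Unit 4B 0.2062; Unit 5B 0.2538; Unit 1A 0.1731; Unit G1 0.0657; Unit G2 0.1175.
Unrounded shares: Unit PH2 101,573.15; Unit 4B 114,066.77; Unit 5B 140,378.89; Unit 1A 95,761.13; Unit G1 36,364.14; Unit G2 65,005.93.
Rounded to nearest $10: Unit PH2 $101,570; Unit 4B $114,070; Unit 5B $140,380; Unit 1A $95,760; Unit G1 $36,360; Unit G2 $65,010. Sum = $553,150.
Sum already equals the total — no adjustment.

Unit PH2: $101,570 | Unit 4B: $114,070 | Unit 5B: $140,380 | Unit 1A: $95,760 | Unit G1: $36,360 | Unit G2: $65,010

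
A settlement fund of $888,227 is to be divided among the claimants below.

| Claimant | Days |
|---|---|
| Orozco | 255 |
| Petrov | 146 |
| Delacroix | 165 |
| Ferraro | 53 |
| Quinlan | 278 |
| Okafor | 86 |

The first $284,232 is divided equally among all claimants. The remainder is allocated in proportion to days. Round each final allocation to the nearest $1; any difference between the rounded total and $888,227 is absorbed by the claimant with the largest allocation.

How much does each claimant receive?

Orozco: $204,054 · Petrov: $137,080 · Delacroix: $148,755 · Ferraro: $79,937 · Quinlan: $218,187 · Okafor: $100,214

First tranche $284,232 split equally: $47,372 each.
Remainder $603,995 by days (total 983): Orozco 156,682.32 → $156,682; Petrov 89,708.31 → $89,708; Delacroix 101,382.68 → $101,383; Ferraro 32,565.35 → $32,565; Quinlan 170,814.46 → $170,814; Okafor 52,841.88 → $52,842.
Rounding difference +$1 on remainder applied to Quinlan.
Totals: Orozco $47,372 + $156,682 = $204,054; Petrov $47,372 + $89,708 = $137,080; Delacroix $47,372 + $101,383 = $148,755; Ferraro $47,372 + $32,565 = $79,937; Quinlan $47,372 + $170,815 = $218,187; Okafor $47,372 + $52,842 = $100,214.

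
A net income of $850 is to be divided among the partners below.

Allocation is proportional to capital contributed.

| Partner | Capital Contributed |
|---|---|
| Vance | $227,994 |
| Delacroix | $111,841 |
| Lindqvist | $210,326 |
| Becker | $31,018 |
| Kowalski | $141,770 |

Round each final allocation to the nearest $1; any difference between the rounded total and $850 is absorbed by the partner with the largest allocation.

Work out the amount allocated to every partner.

Vance: $269; Delacroix: $131; Lindqvist: $247; Becker: $36; Kowalski: $167

Total capital contributed = 722,949.
Unrounded shares: Vance 227,994/722,949 × $850 = 268.06; Delacroix 111,841/722,949 × $850 = 131.496; Lindqvist 210,326/722,949 × $850 = 247.29; Becker 31,018/722,949 × $850 = 36.47; Kowalski 141,770/722,949 × $850 = 166.68.
At nearest $1: Vance $268; Delacroix $131; Lindqvist $247; Becker $36; Kowalski $167. Sum = $849.
Difference $850 − $849 = +$1 applied to largest allocation (Vance): Vance becomes $269.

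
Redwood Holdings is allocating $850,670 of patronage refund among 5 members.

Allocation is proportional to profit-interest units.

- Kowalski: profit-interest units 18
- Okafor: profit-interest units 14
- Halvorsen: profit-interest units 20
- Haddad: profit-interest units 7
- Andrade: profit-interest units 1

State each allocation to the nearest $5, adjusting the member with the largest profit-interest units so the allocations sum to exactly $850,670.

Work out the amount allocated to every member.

Kowalski: $255,200; Okafor: $198,490; Halvorsen: $283,555; Haddad: $99,245; Andrade: $14,180

Total profit-interest units = 18 + 14 + 20 + 7 + 1 = 60.
Raw shares: Kowalski 255,201.00; Okafor 198,489.67; Halvorsen 283,556.67; Haddad 99,244.83; Andrade 14,177.83.
After rounding ($5): Kowalski $255,200; Okafor $198,490; Halvorsen $283,555; Haddad $99,245; Andrade $14,180. Sum = $850,670.
Sum already equals the total — no adjustment.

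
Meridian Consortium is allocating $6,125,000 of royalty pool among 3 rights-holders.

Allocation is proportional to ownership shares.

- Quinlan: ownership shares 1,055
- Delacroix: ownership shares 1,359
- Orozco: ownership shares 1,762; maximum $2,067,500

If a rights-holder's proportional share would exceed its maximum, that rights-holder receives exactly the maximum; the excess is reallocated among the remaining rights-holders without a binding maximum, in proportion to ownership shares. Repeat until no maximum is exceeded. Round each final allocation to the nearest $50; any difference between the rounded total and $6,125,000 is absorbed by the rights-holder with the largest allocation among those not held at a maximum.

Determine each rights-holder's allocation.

Quinlan: $1,773,250 · Delacroix: $2,284,250 · Orozco: $2,067,500

Sum of ownership shares: 4,176.
Pro-rata shares before constraints: Quinlan 1,547,383.86; Delacroix 1,993,265.09; Orozco 2,584,351.05.
Capped: Orozco ($2,067,500); residual $4,057,500 reallocated over remaining ownership shares 2,414.
Shares after redistribution: Quinlan 1,773,265.33 → $1,773,250; Delacroix 2,284,234.67 → $2,284,250.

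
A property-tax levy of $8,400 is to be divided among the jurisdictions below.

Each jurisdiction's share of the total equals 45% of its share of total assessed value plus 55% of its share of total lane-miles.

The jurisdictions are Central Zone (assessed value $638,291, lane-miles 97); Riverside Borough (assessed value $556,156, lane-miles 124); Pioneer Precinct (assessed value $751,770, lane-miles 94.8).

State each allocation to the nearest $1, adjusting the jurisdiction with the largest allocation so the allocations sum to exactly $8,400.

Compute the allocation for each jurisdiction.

Central Zone: $2,659 | Riverside Borough: $2,894 | Pioneer Precinct: $2,847

Assessed value total 1,946,217; lane-miles total 315.8.
Composite weights (45% assessed value + 55% lane-miles): Central Zone 0.3165; Riverside Borough 0.3446; Pioneer Precinct 0.3389.
Proportional shares: Central Zone 2,658.77; Riverside Borough 2,894.24; Pioneer Precinct 2,846.99.
Rounded to nearest $1: Central Zone $2,659; Riverside Borough $2,894; Pioneer Precinct $2,847. Sum = $8,400.
No rounding difference to absorb.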